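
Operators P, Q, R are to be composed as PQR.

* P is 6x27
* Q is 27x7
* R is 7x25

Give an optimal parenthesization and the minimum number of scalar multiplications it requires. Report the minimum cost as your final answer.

2184

(P(QR)): cost 8775.
((PQ)R): cost 2184.
Optimal: ((PQ)R) with cost 2184.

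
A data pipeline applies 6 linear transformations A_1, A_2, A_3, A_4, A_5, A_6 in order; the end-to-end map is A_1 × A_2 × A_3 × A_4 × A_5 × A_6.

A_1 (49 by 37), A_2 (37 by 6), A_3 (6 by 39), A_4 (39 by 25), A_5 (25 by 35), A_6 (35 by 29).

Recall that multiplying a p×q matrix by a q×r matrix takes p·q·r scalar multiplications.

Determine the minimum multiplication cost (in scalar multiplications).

36594

Adjacent pairs: A_1A_2 = 49·37·6 = 10878; A_2A_3 = 37·6·39 = 8658; A_3A_4 = 6·39·25 = 5850; A_4A_5 = 39·25·35 = 34125; A_5A_6 = 25·35·29 = 25375.
Length 3: A_1..A_3: k=1: 0+8658+49·37·39=79365; k=2: 10878+0+49·6·39=22344 → min 22344 | A_2..A_4: k=2: 0+5850+37·6·25=11400; k=3: 8658+0+37·39·25=44733 → min 11400 | A_3..A_5: k=3: 0+34125+6·39·35=42315; k=4: 5850+0+6·25·35=11100 → min 11100 | A_4..A_6: k=4: 0+25375+39·25·29=53650; k=5: 34125+0+39·35·29=73710 → min 53650.
Length 4: A_1..A_4: k=1: 0+11400+49·37·25=56725; k=2: 10878+5850+49·6·25=24078; k=3: 22344+0+49·39·25=70119 → min 24078 | A_2..A_5: k=2: 0+11100+37·6·35=18870; k=3: 8658+34125+37·39·35=93288; k=4: 11400+0+37·25·35=43775 → min 18870 | A_3..A_6: k=3: 0+53650+6·39·29=60436; k=4: 5850+25375+6·25·29=35575; k=5: 11100+0+6·35·29=17190 → min 17190.
Length 5: A_1..A_5: k=1: 0+18870+49·37·35=82325; k=2: 10878+11100+49·6·35=32268; k=3: 22344+34125+49·39·35=123354; k=4: 24078+0+49·25·35=66953 → min 32268 | A_2..A_6: k=2: 0+17190+37·6·29=23628; k=3: 8658+53650+37·39·29=104155; k=4: 11400+25375+37·25·29=63600; k=5: 18870+0+37·35·29=56425 → min 23628.
Length 6: A_1..A_6: k=1: 0+23628+49·37·29=76205; k=2: 10878+17190+49·6·29=36594; k=3: 22344+53650+49·39·29=131413; k=4: 24078+25375+49·25·29=84978; k=5: 32268+0+49·35·29=82003 → min 36594.
Optimal order: ((A_1 × A_2) × (((A_3 × A_4) × A_5) × A_6)) with cost 36594.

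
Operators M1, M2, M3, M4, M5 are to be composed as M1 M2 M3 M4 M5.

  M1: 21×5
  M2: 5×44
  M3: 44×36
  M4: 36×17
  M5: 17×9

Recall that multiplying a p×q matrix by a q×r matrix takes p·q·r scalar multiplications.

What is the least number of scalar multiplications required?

Adjacent pairs: M1M2 = 21·5·44 = 4620; M2M3 = 5·44·36 = 7920; M3M4 = 44·36·17 = 26928; M4M5 = 36·17·9 = 5508.
Length 3: M1..M3: k=1: 0+7920+21·5·36=11700; k=2: 4620+0+21·44·36=37884 → min 11700 | M2..M4: k=2: 0+26928+5·44·17=30668; k=3: 7920+0+5·36·17=10980 → min 10980 | M3..M5: k=3: 0+5508+44·36·9=19764; k=4: 26928+0+44·17·9=33660 → min 19764.
Length 4: M1..M4: k=1: 0+10980+21·5·17=12765; k=2: 4620+26928+21·44·17=47256; k=3: 11700+0+21·36·17=24552 → min 12765 | M2..M5: k=2: 0+19764+5·44·9=21744; k=3: 7920+5508+5·36·9=15048; k=4: 10980+0+5·17·9=11745 → min 11745.
Length 5: M1..M5: k=1: 0+11745+21·5·9=12690; k=2: 4620+19764+21·44·9=32700; k=3: 11700+5508+21·36·9=24012; k=4: 12765+0+21·17·9=15978 → min 12690.
Optimal order: (M1 (((M2 M3) M4) M5)) with cost 12690.

12690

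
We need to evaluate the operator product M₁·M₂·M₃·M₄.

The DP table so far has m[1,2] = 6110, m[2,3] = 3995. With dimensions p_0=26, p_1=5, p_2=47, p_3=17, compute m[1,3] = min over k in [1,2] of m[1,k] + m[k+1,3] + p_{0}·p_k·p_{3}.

m[1,3] = min over k∈[1,2] of m[1,k]+m[k+1,3]+p_{0}·p_k·p_{3}.
k=1: 0 + 3995 + 26·5·17 = 6205; k=2: 6110 + 0 + 26·47·17 = 26884.
Minimum: 6205 at k=1.

6205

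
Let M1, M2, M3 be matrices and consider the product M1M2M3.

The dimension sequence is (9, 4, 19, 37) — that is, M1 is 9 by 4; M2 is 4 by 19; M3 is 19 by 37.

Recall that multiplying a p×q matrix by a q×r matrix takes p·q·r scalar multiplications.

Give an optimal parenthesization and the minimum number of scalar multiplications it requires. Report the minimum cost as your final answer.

4144

(M1(M2M3)): cost 4144.
((M1M2)M3): cost 7011.
Optimal: (M1(M2M3)) with cost 4144.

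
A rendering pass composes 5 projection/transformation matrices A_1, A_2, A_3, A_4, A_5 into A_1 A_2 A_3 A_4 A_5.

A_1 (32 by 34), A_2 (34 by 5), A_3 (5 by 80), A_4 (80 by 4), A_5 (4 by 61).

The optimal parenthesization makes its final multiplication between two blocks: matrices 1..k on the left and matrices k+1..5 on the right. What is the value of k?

Adjacent pairs: A_1A_2 = 32·34·5 = 5440; A_2A_3 = 34·5·80 = 13600; A_3A_4 = 5·80·4 = 1600; A_4A_5 = 80·4·61 = 19520.
Length 3: A_1..A_3: k=1: 0+13600+32·34·80=100640; k=2: 5440+0+32·5·80=18240 → min 18240 | A_2..A_4: k=2: 0+1600+34·5·4=2280; k=3: 13600+0+34·80·4=24480 → min 2280 | A_3..A_5: k=3: 0+19520+5·80·61=43920; k=4: 1600+0+5·4·61=2820 → min 2820.
Length 4: A_1..A_4: k=1: 0+2280+32·34·4=6632; k=2: 5440+1600+32·5·4=7680; k=3: 18240+0+32·80·4=28480 → min 6632 | A_2..A_5: k=2: 0+2820+34·5·61=13190; k=3: 13600+19520+34·80·61=199040; k=4: 2280+0+34·4·61=10576 → min 10576.
Top-level splits: k=1: (A_1..A_1)·(A_2..A_5) → 0+10576+32·34·61 = 76944; k=2: (A_1..A_2)·(A_3..A_5) → 5440+2820+32·5·61 = 18020; k=3: (A_1..A_3)·(A_4..A_5) → 18240+19520+32·80·61 = 193920; k=4: (A_1..A_4)·(A_5..A_5) → 6632+0+32·4·61 = 14440.
Best split is after A_4, i.e. k = 4.

4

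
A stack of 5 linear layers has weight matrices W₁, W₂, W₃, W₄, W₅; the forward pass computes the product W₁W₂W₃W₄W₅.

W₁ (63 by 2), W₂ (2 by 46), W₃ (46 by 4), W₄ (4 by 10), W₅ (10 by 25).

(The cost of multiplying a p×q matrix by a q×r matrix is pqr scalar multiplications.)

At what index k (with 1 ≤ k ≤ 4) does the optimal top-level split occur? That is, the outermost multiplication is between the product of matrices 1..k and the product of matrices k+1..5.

1

Adjacent pairs: W₁W₂ = 63·2·46 = 5796; W₂W₃ = 2·46·4 = 368; W₃W₄ = 46·4·10 = 1840; W₄W₅ = 4·10·25 = 1000.
Length 3: W₁..W₃: k=1: 0+368+63·2·4=872; k=2: 5796+0+63·46·4=17388 → min 872 | W₂..W₄: k=2: 0+1840+2·46·10=2760; k=3: 368+0+2·4·10=448 → min 448 | W₃..W₅: k=3: 0+1000+46·4·25=5600; k=4: 1840+0+46·10·25=13340 → min 5600.
Length 4: W₁..W₄: k=1: 0+448+63·2·10=1708; k=2: 5796+1840+63·46·10=36616; k=3: 872+0+63·4·10=3392 → min 1708 | W₂..W₅: k=2: 0+5600+2·46·25=7900; k=3: 368+1000+2·4·25=1568; k=4: 448+0+2·10·25=948 → min 948.
Top-level splits: k=1: (W₁..W₁)·(W₂..W₅) → 0+948+63·2·25 = 4098; k=2: (W₁..W₂)·(W₃..W₅) → 5796+5600+63·46·25 = 83846; k=3: (W₁..W₃)·(W₄..W₅) → 872+1000+63·4·25 = 8172; k=4: (W₁..W₄)·(W₅..W₅) → 1708+0+63·10·25 = 17458.
Best split is after W₁, i.e. k = 1.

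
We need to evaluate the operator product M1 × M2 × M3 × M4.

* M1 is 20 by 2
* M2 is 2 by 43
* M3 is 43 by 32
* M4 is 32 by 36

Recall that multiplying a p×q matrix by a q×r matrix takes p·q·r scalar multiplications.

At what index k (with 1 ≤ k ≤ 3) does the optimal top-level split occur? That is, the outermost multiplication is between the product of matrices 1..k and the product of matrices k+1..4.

1

Adjacent pairs: M1M2 = 20·2·43 = 1720; M2M3 = 2·43·32 = 2752; M3M4 = 43·32·36 = 49536.
Length 3: M1..M3: k=1: 0+2752+20·2·32=4032; k=2: 1720+0+20·43·32=29240 → min 4032 | M2..M4: k=2: 0+49536+2·43·36=52632; k=3: 2752+0+2·32·36=5056 → min 5056.
Top-level splits: k=1: (M1..M1)·(M2..M4) → 0+5056+20·2·36 = 6496; k=2: (M1..M2)·(M3..M4) → 1720+49536+20·43·36 = 82216; k=3: (M1..M3)·(M4..M4) → 4032+0+20·32·36 = 27072.
Best split is after M1, i.e. k = 1.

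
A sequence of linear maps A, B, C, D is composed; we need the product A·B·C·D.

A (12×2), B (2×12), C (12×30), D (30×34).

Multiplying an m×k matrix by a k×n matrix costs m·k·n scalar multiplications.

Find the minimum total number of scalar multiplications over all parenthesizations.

3576

Adjacent pairs: AB = 12·2·12 = 288; BC = 2·12·30 = 720; CD = 12·30·34 = 12240.
Length 3: A..C: k=1: 0+720+12·2·30=1440; k=2: 288+0+12·12·30=4608 → min 1440 | B..D: k=2: 0+12240+2·12·34=13056; k=3: 720+0+2·30·34=2760 → min 2760.
Length 4: A..D: k=1: 0+2760+12·2·34=3576; k=2: 288+12240+12·12·34=17424; k=3: 1440+0+12·30·34=13680 → min 3576.
Optimal order: (A·((B·C)·D)) with cost 3576.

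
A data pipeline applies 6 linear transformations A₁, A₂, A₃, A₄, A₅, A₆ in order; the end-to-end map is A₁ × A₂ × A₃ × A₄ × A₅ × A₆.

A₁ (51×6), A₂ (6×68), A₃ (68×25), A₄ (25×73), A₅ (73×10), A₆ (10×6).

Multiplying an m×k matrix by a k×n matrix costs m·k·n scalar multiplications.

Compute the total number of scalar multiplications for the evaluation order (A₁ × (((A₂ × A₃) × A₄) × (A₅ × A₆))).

29994

(A₂ × A₃): 6×68 by 68×25 → 6×25, cost 6·68·25 = 10200
((A₂ × A₃) × A₄): 6×25 by 25×73 → 6×73, cost 6·25·73 = 10950; cumulative 21150
(A₅ × A₆): 73×10 by 10×6 → 73×6, cost 73·10·6 = 4380
(((A₂ × A₃) × A₄) × (A₅ × A₆)): 6×73 by 73×6 → 6×6, cost 6·73·6 = 2628; cumulative 28158
(A₁ × (((A₂ × A₃) × A₄) × (A₅ × A₆))): 51×6 by 6×6 → 51×6, cost 51·6·6 = 1836; cumulative 29994
Total: 29994 scalar multiplications.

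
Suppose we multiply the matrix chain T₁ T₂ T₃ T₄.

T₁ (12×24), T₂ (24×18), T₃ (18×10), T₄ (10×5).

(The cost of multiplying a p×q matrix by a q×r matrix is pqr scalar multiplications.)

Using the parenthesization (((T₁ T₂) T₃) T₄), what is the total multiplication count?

7944

(T₁ T₂): 12×24 by 24×18 → 12×18, cost 12·24·18 = 5184
((T₁ T₂) T₃): 12×18 by 18×10 → 12×10, cost 12·18·10 = 2160; cumulative 7344
(((T₁ T₂) T₃) T₄): 12×10 by 10×5 → 12×5, cost 12·10·5 = 600; cumulative 7944
Total: 7944 scalar multiplications.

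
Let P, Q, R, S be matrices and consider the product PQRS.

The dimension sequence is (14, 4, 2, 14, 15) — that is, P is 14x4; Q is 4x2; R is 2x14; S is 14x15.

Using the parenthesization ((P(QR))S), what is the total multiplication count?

(QR): 4×2 by 2×14 → 4×14, cost 4·2·14 = 112
(P(QR)): 14×4 by 4×14 → 14×14, cost 14·4·14 = 784; cumulative 896
((P(QR))S): 14×14 by 14×15 → 14×15, cost 14·14·15 = 2940; cumulative 3836
Total: 3836 scalar multiplications.

3836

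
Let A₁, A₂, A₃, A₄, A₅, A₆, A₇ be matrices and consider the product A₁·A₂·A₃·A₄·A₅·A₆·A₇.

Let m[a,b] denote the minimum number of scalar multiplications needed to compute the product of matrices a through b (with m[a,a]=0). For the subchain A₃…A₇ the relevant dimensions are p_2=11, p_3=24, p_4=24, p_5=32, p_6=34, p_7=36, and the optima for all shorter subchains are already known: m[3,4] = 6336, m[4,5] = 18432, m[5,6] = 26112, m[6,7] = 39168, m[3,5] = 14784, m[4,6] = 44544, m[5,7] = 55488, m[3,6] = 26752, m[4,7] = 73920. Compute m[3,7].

40216

m[3,7] = min over k∈[3,6] of m[3,k]+m[k+1,7]+p_{2}·p_k·p_{7}.
k=3: 0 + 73920 + 11·24·36 = 83424; k=4: 6336 + 55488 + 11·24·36 = 71328; k=5: 14784 + 39168 + 11·32·36 = 66624; k=6: 26752 + 0 + 11·34·36 = 40216.
Minimum: 40216 at k=6.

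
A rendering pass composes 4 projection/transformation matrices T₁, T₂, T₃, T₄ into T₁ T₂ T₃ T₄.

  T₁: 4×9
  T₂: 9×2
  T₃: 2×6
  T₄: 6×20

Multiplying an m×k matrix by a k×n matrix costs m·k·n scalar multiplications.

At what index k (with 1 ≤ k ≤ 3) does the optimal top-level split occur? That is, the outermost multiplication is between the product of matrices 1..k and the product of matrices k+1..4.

Adjacent pairs: T₁T₂ = 4·9·2 = 72; T₂T₃ = 9·2·6 = 108; T₃T₄ = 2·6·20 = 240.
Length 3: T₁..T₃: k=1: 0+108+4·9·6=324; k=2: 72+0+4·2·6=120 → min 120 | T₂..T₄: k=2: 0+240+9·2·20=600; k=3: 108+0+9·6·20=1188 → min 600.
Top-level splits: k=1: (T₁..T₁)·(T₂..T₄) → 0+600+4·9·20 = 1320; k=2: (T₁..T₂)·(T₃..T₄) → 72+240+4·2·20 = 472; k=3: (T₁..T₃)·(T₄..T₄) → 120+0+4·6·20 = 600.
Best split is after T₂, i.e. k = 2.

2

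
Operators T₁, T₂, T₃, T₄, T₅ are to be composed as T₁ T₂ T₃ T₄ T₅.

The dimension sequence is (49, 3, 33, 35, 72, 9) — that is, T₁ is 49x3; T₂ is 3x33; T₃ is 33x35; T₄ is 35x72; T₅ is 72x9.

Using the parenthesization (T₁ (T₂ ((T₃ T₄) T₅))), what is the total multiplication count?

(T₃ T₄): 33×35 by 35×72 → 33×72, cost 33·35·72 = 83160
((T₃ T₄) T₅): 33×72 by 72×9 → 33×9, cost 33·72·9 = 21384; cumulative 104544
(T₂ ((T₃ T₄) T₅)): 3×33 by 33×9 → 3×9, cost 3·33·9 = 891; cumulative 105435
(T₁ (T₂ ((T₃ T₄) T₅))): 49×3 by 3×9 → 49×9, cost 49·3·9 = 1323; cumulative 106758
Total: 106758 scalar multiplications.

106758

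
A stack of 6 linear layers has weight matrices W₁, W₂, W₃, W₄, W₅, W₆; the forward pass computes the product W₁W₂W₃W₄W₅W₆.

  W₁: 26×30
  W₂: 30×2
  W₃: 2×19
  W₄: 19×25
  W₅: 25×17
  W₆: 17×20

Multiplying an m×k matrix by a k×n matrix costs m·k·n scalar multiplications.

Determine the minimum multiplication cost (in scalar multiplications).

Adjacent pairs: W₁W₂ = 26·30·2 = 1560; W₂W₃ = 30·2·19 = 1140; W₃W₄ = 2·19·25 = 950; W₄W₅ = 19·25·17 = 8075; W₅W₆ = 25·17·20 = 8500.
Length 3: W₁..W₃: k=1: 0+1140+26·30·19=15960; k=2: 1560+0+26·2·19=2548 → min 2548 | W₂..W₄: k=2: 0+950+30·2·25=2450; k=3: 1140+0+30·19·25=15390 → min 2450 | W₃..W₅: k=3: 0+8075+2·19·17=8721; k=4: 950+0+2·25·17=1800 → min 1800 | W₄..W₆: k=4: 0+8500+19·25·20=18000; k=5: 8075+0+19·17·20=14535 → min 14535.
Length 4: W₁..W₄: k=1: 0+2450+26·30·25=21950; k=2: 1560+950+26·2·25=3810; k=3: 2548+0+26·19·25=14898 → min 3810 | W₂..W₅: k=2: 0+1800+30·2·17=2820; k=3: 1140+8075+30·19·17=18905; k=4: 2450+0+30·25·17=15200 → min 2820 | W₃..W₆: k=3: 0+14535+2·19·20=15295; k=4: 950+8500+2·25·20=10450; k=5: 1800+0+2·17·20=2480 → min 2480.
Length 5: W₁..W₅: k=1: 0+2820+26·30·17=16080; k=2: 1560+1800+26·2·17=4244; k=3: 2548+8075+26·19·17=19021; k=4: 3810+0+26·25·17=14860 → min 4244 | W₂..W₆: k=2: 0+2480+30·2·20=3680; k=3: 1140+14535+30·19·20=27075; k=4: 2450+8500+30·25·20=25950; k=5: 2820+0+30·17·20=13020 → min 3680.
Length 6: W₁..W₆: k=1: 0+3680+26·30·20=19280; k=2: 1560+2480+26·2·20=5080; k=3: 2548+14535+26·19·20=26963; k=4: 3810+8500+26·25·20=25310; k=5: 4244+0+26·17·20=13084 → min 5080.
Optimal order: ((W₁W₂)(((W₃W₄)W₅)W₆)) with cost 5080.

5080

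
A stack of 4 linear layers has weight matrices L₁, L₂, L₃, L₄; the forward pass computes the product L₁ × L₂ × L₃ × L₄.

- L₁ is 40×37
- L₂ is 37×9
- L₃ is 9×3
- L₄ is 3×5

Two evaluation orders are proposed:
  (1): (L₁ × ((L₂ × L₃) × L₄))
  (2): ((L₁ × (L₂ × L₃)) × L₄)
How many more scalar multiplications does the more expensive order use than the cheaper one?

Order (1) = (L₁ × ((L₂ × L₃) × L₄)): (L₂ × L₃): 37×9 by 9×3 → 37×3, cost 37·9·3 = 999; ((L₂ × L₃) × L₄): 37×3 by 3×5 → 37×5, cost 37·3·5 = 555; cumulative 1554; (L₁ × ((L₂ × L₃) × L₄)): 40×37 by 37×5 → 40×5, cost 40·37·5 = 7400; cumulative 8954. Total 8954.
Order (2) = ((L₁ × (L₂ × L₃)) × L₄): (L₂ × L₃): 37×9 by 9×3 → 37×3, cost 37·9·3 = 999; (L₁ × (L₂ × L₃)): 40×37 by 37×3 → 40×3, cost 40·37·3 = 4440; cumulative 5439; ((L₁ × (L₂ × L₃)) × L₄): 40×3 by 3×5 → 40×5, cost 40·3·5 = 600; cumulative 6039. Total 6039.
Difference: |8954 − 6039| = 2915.

2915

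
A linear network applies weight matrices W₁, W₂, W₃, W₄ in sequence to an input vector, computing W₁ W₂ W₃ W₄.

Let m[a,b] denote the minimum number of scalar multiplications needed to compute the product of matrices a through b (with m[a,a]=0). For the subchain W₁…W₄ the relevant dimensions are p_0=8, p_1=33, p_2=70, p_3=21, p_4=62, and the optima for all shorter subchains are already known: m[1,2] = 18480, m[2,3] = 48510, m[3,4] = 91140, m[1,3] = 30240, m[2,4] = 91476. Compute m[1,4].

40656

m[1,4] = min over k∈[1,3] of m[1,k]+m[k+1,4]+p_{0}·p_k·p_{4}.
k=1: 0 + 91476 + 8·33·62 = 107844; k=2: 18480 + 91140 + 8·70·62 = 144340; k=3: 30240 + 0 + 8·21·62 = 40656.
Minimum: 40656 at k=3.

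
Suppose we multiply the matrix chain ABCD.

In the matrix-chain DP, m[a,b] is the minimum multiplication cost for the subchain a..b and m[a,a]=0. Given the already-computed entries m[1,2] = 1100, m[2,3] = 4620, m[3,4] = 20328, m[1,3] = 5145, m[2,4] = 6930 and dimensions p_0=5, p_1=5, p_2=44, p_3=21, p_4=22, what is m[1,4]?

m[1,4] = min over k∈[1,3] of m[1,k]+m[k+1,4]+p_{0}·p_k·p_{4}.
k=1: 0 + 6930 + 5·5·22 = 7480; k=2: 1100 + 20328 + 5·44·22 = 26268; k=3: 5145 + 0 + 5·21·22 = 7455.
Minimum: 7455 at k=3.

7455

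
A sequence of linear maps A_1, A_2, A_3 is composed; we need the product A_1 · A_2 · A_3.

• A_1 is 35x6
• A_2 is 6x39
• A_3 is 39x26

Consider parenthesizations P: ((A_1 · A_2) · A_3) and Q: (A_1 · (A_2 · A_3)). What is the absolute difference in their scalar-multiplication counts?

32136

Order P = ((A_1 · A_2) · A_3): (A_1 · A_2): 35×6 by 6×39 → 35×39, cost 35·6·39 = 8190; ((A_1 · A_2) · A_3): 35×39 by 39×26 → 35×26, cost 35·39·26 = 35490; cumulative 43680. Total 43680.
Order Q = (A_1 · (A_2 · A_3)): (A_2 · A_3): 6×39 by 39×26 → 6×26, cost 6·39·26 = 6084; (A_1 · (A_2 · A_3)): 35×6 by 6×26 → 35×26, cost 35·6·26 = 5460; cumulative 11544. Total 11544.
Difference: |43680 − 11544| = 32136.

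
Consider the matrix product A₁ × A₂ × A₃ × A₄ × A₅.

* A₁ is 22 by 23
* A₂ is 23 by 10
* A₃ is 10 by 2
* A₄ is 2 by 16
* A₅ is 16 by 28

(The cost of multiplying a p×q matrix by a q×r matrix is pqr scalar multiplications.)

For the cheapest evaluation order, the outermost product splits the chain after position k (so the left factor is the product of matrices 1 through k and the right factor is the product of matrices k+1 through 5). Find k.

3

Adjacent pairs: A₁A₂ = 22·23·10 = 5060; A₂A₃ = 23·10·2 = 460; A₃A₄ = 10·2·16 = 320; A₄A₅ = 2·16·28 = 896.
Length 3: A₁..A₃: k=1: 0+460+22·23·2=1472; k=2: 5060+0+22·10·2=5500 → min 1472 | A₂..A₄: k=2: 0+320+23·10·16=4000; k=3: 460+0+23·2·16=1196 → min 1196 | A₃..A₅: k=3: 0+896+10·2·28=1456; k=4: 320+0+10·16·28=4800 → min 1456.
Length 4: A₁..A₄: k=1: 0+1196+22·23·16=9292; k=2: 5060+320+22·10·16=8900; k=3: 1472+0+22·2·16=2176 → min 2176 | A₂..A₅: k=2: 0+1456+23·10·28=7896; k=3: 460+896+23·2·28=2644; k=4: 1196+0+23·16·28=11500 → min 2644.
Top-level splits: k=1: (A₁..A₁)·(A₂..A₅) → 0+2644+22·23·28 = 16812; k=2: (A₁..A₂)·(A₃..A₅) → 5060+1456+22·10·28 = 12676; k=3: (A₁..A₃)·(A₄..A₅) → 1472+896+22·2·28 = 3600; k=4: (A₁..A₄)·(A₅..A₅) → 2176+0+22·16·28 = 12032.
Best split is after A₃, i.e. k = 3.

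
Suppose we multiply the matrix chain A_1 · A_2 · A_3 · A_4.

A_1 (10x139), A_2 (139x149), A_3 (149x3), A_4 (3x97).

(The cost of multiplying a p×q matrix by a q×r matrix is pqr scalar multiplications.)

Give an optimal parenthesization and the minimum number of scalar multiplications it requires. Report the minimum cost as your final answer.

Adjacent pairs: A_1A_2 = 10·139·149 = 207110; A_2A_3 = 139·149·3 = 62133; A_3A_4 = 149·3·97 = 43359.
Length 3: A_1..A_3: k=1: 0+62133+10·139·3=66303; k=2: 207110+0+10·149·3=211580 → min 66303 | A_2..A_4: k=2: 0+43359+139·149·97=2052326; k=3: 62133+0+139·3·97=102582 → min 102582.
Length 4: A_1..A_4: k=1: 0+102582+10·139·97=237412; k=2: 207110+43359+10·149·97=394999; k=3: 66303+0+10·3·97=69213 → min 69213.
Optimal parenthesization: ((A_1 · (A_2 · A_3)) · A_4) with cost 69213.

69213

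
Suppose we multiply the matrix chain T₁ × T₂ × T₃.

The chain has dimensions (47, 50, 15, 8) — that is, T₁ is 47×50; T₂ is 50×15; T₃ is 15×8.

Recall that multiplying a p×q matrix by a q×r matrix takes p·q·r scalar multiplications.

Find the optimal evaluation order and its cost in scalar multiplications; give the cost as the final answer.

(T₁ × (T₂ × T₃)): cost 24800.
((T₁ × T₂) × T₃): cost 40890.
Optimal: (T₁ × (T₂ × T₃)) with cost 24800.

24800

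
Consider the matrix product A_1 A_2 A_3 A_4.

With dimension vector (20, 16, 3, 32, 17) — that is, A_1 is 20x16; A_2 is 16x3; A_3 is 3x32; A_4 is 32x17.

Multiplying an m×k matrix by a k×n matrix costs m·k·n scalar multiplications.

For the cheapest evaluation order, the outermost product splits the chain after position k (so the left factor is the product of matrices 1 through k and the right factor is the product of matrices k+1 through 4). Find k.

2

Adjacent pairs: A_1A_2 = 20·16·3 = 960; A_2A_3 = 16·3·32 = 1536; A_3A_4 = 3·32·17 = 1632.
Length 3: A_1..A_3: k=1: 0+1536+20·16·32=11776; k=2: 960+0+20·3·32=2880 → min 2880 | A_2..A_4: k=2: 0+1632+16·3·17=2448; k=3: 1536+0+16·32·17=10240 → min 2448.
Top-level splits: k=1: (A_1..A_1)·(A_2..A_4) → 0+2448+20·16·17 = 7888; k=2: (A_1..A_2)·(A_3..A_4) → 960+1632+20·3·17 = 3612; k=3: (A_1..A_3)·(A_4..A_4) → 2880+0+20·32·17 = 13760.
Best split is after A_2, i.e. k = 2.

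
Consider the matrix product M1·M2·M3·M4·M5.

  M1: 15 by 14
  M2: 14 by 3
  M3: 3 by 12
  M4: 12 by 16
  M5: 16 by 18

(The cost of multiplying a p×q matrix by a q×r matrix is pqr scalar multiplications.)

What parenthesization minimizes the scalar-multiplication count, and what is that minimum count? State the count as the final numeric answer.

2880

Adjacent pairs: M1M2 = 15·14·3 = 630; M2M3 = 14·3·12 = 504; M3M4 = 3·12·16 = 576; M4M5 = 12·16·18 = 3456.
Length 3: M1..M3: k=1: 0+504+15·14·12=3024; k=2: 630+0+15·3·12=1170 → min 1170 | M2..M4: k=2: 0+576+14·3·16=1248; k=3: 504+0+14·12·16=3192 → min 1248 | M3..M5: k=3: 0+3456+3·12·18=4104; k=4: 576+0+3·16·18=1440 → min 1440.
Length 4: M1..M4: k=1: 0+1248+15·14·16=4608; k=2: 630+576+15·3·16=1926; k=3: 1170+0+15·12·16=4050 → min 1926 | M2..M5: k=2: 0+1440+14·3·18=2196; k=3: 504+3456+14·12·18=6984; k=4: 1248+0+14·16·18=5280 → min 2196.
Length 5: M1..M5: k=1: 0+2196+15·14·18=5976; k=2: 630+1440+15·3·18=2880; k=3: 1170+3456+15·12·18=7866; k=4: 1926+0+15·16·18=6246 → min 2880.
Optimal parenthesization: ((M1·M2)·((M3·M4)·M5)) with cost 2880.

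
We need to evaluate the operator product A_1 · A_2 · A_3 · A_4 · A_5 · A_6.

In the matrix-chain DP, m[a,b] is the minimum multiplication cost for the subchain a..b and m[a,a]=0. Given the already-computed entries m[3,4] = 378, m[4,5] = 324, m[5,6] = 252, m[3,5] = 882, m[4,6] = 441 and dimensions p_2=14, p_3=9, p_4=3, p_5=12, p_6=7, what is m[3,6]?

m[3,6] = min over k∈[3,5] of m[3,k]+m[k+1,6]+p_{2}·p_k·p_{6}.
k=3: 0 + 441 + 14·9·7 = 1323; k=4: 378 + 252 + 14·3·7 = 924; k=5: 882 + 0 + 14·12·7 = 2058.
Minimum: 924 at k=4.

924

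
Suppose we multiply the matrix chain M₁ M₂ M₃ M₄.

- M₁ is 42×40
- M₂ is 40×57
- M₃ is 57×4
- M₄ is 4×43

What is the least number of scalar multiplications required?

Adjacent pairs: M₁M₂ = 42·40·57 = 95760; M₂M₃ = 40·57·4 = 9120; M₃M₄ = 57·4·43 = 9804.
Length 3: M₁..M₃: k=1: 0+9120+42·40·4=15840; k=2: 95760+0+42·57·4=105336 → min 15840 | M₂..M₄: k=2: 0+9804+40·57·43=107844; k=3: 9120+0+40·4·43=16000 → min 16000.
Length 4: M₁..M₄: k=1: 0+16000+42·40·43=88240; k=2: 95760+9804+42·57·43=208506; k=3: 15840+0+42·4·43=23064 → min 23064.
Optimal order: ((M₁ (M₂ M₃)) M₄) with cost 23064.

23064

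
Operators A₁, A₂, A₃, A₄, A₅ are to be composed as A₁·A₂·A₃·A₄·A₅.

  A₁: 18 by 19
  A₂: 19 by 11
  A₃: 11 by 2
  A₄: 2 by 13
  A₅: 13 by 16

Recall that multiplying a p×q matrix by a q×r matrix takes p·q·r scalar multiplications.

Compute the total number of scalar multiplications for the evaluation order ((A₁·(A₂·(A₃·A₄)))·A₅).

11193

(A₃·A₄): 11×2 by 2×13 → 11×13, cost 11·2·13 = 286
(A₂·(A₃·A₄)): 19×11 by 11×13 → 19×13, cost 19·11·13 = 2717; cumulative 3003
(A₁·(A₂·(A₃·A₄))): 18×19 by 19×13 → 18×13, cost 18·19·13 = 4446; cumulative 7449
((A₁·(A₂·(A₃·A₄)))·A₅): 18×13 by 13×16 → 18×16, cost 18·13·16 = 3744; cumulative 11193
Total: 11193 scalar multiplications.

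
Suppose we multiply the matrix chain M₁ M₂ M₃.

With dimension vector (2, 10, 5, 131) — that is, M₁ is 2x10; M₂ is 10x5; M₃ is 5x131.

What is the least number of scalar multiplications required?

Order (M₁ (M₂ M₃)): (M₂ M₃): 10×5 by 5×131 → 10×131, cost 10·5·131 = 6550; (M₁ (M₂ M₃)): 2×10 by 10×131 → 2×131, cost 2·10·131 = 2620; cumulative 9170. Total 9170.
Order ((M₁ M₂) M₃): (M₁ M₂): 2×10 by 10×5 → 2×5, cost 2·10·5 = 100; ((M₁ M₂) M₃): 2×5 by 5×131 → 2×131, cost 2·5·131 = 1310; cumulative 1410. Total 1410.
Minimum: 1410.

1410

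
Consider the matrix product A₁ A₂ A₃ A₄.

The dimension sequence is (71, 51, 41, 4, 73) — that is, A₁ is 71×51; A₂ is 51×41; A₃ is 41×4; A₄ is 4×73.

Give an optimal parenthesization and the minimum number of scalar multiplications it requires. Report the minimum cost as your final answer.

43580

Adjacent pairs: A₁A₂ = 71·51·41 = 148461; A₂A₃ = 51·41·4 = 8364; A₃A₄ = 41·4·73 = 11972.
Length 3: A₁..A₃: k=1: 0+8364+71·51·4=22848; k=2: 148461+0+71·41·4=160105 → min 22848 | A₂..A₄: k=2: 0+11972+51·41·73=164615; k=3: 8364+0+51·4·73=23256 → min 23256.
Length 4: A₁..A₄: k=1: 0+23256+71·51·73=287589; k=2: 148461+11972+71·41·73=372936; k=3: 22848+0+71·4·73=43580 → min 43580.
Optimal parenthesization: ((A₁ (A₂ A₃)) A₄) with cost 43580.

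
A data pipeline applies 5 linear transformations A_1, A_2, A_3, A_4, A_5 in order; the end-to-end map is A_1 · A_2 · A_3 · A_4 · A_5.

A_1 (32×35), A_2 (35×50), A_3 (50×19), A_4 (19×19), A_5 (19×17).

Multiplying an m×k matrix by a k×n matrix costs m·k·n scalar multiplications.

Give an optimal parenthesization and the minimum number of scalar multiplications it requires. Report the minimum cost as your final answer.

Adjacent pairs: A_1A_2 = 32·35·50 = 56000; A_2A_3 = 35·50·19 = 33250; A_3A_4 = 50·19·19 = 18050; A_4A_5 = 19·19·17 = 6137.
Length 3: A_1..A_3: k=1: 0+33250+32·35·19=54530; k=2: 56000+0+32·50·19=86400 → min 54530 | A_2..A_4: k=2: 0+18050+35·50·19=51300; k=3: 33250+0+35·19·19=45885 → min 45885 | A_3..A_5: k=3: 0+6137+50·19·17=22287; k=4: 18050+0+50·19·17=34200 → min 22287.
Length 4: A_1..A_4: k=1: 0+45885+32·35·19=67165; k=2: 56000+18050+32·50·19=104450; k=3: 54530+0+32·19·19=66082 → min 66082 | A_2..A_5: k=2: 0+22287+35·50·17=52037; k=3: 33250+6137+35·19·17=50692; k=4: 45885+0+35·19·17=57190 → min 50692.
Length 5: A_1..A_5: k=1: 0+50692+32·35·17=69732; k=2: 56000+22287+32·50·17=105487; k=3: 54530+6137+32·19·17=71003; k=4: 66082+0+32·19·17=76418 → min 69732.
Optimal parenthesization: (A_1 · ((A_2 · A_3) · (A_4 · A_5))) with cost 69732.

69732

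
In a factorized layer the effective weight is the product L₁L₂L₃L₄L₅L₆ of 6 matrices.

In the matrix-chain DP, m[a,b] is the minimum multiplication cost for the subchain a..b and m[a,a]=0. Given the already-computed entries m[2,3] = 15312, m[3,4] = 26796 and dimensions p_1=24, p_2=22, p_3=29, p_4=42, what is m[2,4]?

44544

m[2,4] = min over k∈[2,3] of m[2,k]+m[k+1,4]+p_{1}·p_k·p_{4}.
k=2: 0 + 26796 + 24·22·42 = 48972; k=3: 15312 + 0 + 24·29·42 = 44544.
Minimum: 44544 at k=3.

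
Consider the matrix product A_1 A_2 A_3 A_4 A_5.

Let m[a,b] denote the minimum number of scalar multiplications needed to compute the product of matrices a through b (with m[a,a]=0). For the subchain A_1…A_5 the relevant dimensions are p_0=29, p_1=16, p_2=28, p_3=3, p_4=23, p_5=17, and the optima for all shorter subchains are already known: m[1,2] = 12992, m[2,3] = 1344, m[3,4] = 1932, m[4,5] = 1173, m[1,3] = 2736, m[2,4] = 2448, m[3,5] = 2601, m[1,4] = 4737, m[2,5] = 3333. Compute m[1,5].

5388

m[1,5] = min over k∈[1,4] of m[1,k]+m[k+1,5]+p_{0}·p_k·p_{5}.
k=1: 0 + 3333 + 29·16·17 = 11221; k=2: 12992 + 2601 + 29·28·17 = 29397; k=3: 2736 + 1173 + 29·3·17 = 5388; k=4: 4737 + 0 + 29·23·17 = 16076.
Minimum: 5388 at k=3.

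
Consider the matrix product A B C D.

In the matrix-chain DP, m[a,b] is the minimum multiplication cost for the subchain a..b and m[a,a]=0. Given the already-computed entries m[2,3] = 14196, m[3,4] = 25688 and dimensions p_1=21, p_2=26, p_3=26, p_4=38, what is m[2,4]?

34944

m[2,4] = min over k∈[2,3] of m[2,k]+m[k+1,4]+p_{1}·p_k·p_{4}.
k=2: 0 + 25688 + 21·26·38 = 46436; k=3: 14196 + 0 + 21·26·38 = 34944.
Minimum: 34944 at k=3.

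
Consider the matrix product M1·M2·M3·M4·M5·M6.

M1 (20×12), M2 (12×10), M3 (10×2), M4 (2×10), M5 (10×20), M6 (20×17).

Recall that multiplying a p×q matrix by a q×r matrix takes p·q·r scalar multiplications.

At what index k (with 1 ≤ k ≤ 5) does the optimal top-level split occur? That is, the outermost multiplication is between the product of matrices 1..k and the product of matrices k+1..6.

Adjacent pairs: M1M2 = 20·12·10 = 2400; M2M3 = 12·10·2 = 240; M3M4 = 10·2·10 = 200; M4M5 = 2·10·20 = 400; M5M6 = 10·20·17 = 3400.
Length 3: M1..M3: k=1: 0+240+20·12·2=720; k=2: 2400+0+20·10·2=2800 → min 720 | M2..M4: k=2: 0+200+12·10·10=1400; k=3: 240+0+12·2·10=480 → min 480 | M3..M5: k=3: 0+400+10·2·20=800; k=4: 200+0+10·10·20=2200 → min 800 | M4..M6: k=4: 0+3400+2·10·17=3740; k=5: 400+0+2·20·17=1080 → min 1080.
Length 4: M1..M4: k=1: 0+480+20·12·10=2880; k=2: 2400+200+20·10·10=4600; k=3: 720+0+20·2·10=1120 → min 1120 | M2..M5: k=2: 0+800+12·10·20=3200; k=3: 240+400+12·2·20=1120; k=4: 480+0+12·10·20=2880 → min 1120 | M3..M6: k=3: 0+1080+10·2·17=1420; k=4: 200+3400+10·10·17=5300; k=5: 800+0+10·20·17=4200 → min 1420.
Length 5: M1..M5: k=1: 0+1120+20·12·20=5920; k=2: 2400+800+20·10·20=7200; k=3: 720+400+20·2·20=1920; k=4: 1120+0+20·10·20=5120 → min 1920 | M2..M6: k=2: 0+1420+12·10·17=3460; k=3: 240+1080+12·2·17=1728; k=4: 480+3400+12·10·17=5920; k=5: 1120+0+12·20·17=5200 → min 1728.
Top-level splits: k=1: (M1..M1)·(M2..M6) → 0+1728+20·12·17 = 5808; k=2: (M1..M2)·(M3..M6) → 2400+1420+20·10·17 = 7220; k=3: (M1..M3)·(M4..M6) → 720+1080+20·2·17 = 2480; k=4: (M1..M4)·(M5..M6) → 1120+3400+20·10·17 = 7920; k=5: (M1..M5)·(M6..M6) → 1920+0+20·20·17 = 8720.
Best split is after M3, i.e. k = 3.

3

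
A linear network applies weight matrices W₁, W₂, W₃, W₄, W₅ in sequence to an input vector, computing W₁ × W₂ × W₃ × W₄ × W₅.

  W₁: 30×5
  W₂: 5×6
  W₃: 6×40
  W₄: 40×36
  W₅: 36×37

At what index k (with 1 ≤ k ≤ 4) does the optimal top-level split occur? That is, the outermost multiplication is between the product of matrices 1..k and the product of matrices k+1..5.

1

Adjacent pairs: W₁W₂ = 30·5·6 = 900; W₂W₃ = 5·6·40 = 1200; W₃W₄ = 6·40·36 = 8640; W₄W₅ = 40·36·37 = 53280.
Length 3: W₁..W₃: k=1: 0+1200+30·5·40=7200; k=2: 900+0+30·6·40=8100 → min 7200 | W₂..W₄: k=2: 0+8640+5·6·36=9720; k=3: 1200+0+5·40·36=8400 → min 8400 | W₃..W₅: k=3: 0+53280+6·40·37=62160; k=4: 8640+0+6·36·37=16632 → min 16632.
Length 4: W₁..W₄: k=1: 0+8400+30·5·36=13800; k=2: 900+8640+30·6·36=16020; k=3: 7200+0+30·40·36=50400 → min 13800 | W₂..W₅: k=2: 0+16632+5·6·37=17742; k=3: 1200+53280+5·40·37=61880; k=4: 8400+0+5·36·37=15060 → min 15060.
Top-level splits: k=1: (W₁..W₁)·(W₂..W₅) → 0+15060+30·5·37 = 20610; k=2: (W₁..W₂)·(W₃..W₅) → 900+16632+30·6·37 = 24192; k=3: (W₁..W₃)·(W₄..W₅) → 7200+53280+30·40·37 = 104880; k=4: (W₁..W₄)·(W₅..W₅) → 13800+0+30·36·37 = 53760.
Best split is after W₁, i.e. k = 1.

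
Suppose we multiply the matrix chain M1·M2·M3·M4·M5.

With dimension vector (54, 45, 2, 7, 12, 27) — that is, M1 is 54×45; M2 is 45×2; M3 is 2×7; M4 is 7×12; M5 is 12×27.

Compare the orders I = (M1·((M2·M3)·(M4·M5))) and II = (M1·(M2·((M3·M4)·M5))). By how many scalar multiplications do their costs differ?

8157

Order I = (M1·((M2·M3)·(M4·M5))): (M2·M3): 45×2 by 2×7 → 45×7, cost 45·2·7 = 630; (M4·M5): 7×12 by 12×27 → 7×27, cost 7·12·27 = 2268; ((M2·M3)·(M4·M5)): 45×7 by 7×27 → 45×27, cost 45·7·27 = 8505; cumulative 11403; (M1·((M2·M3)·(M4·M5))): 54×45 by 45×27 → 54×27, cost 54·45·27 = 65610; cumulative 77013. Total 77013.
Order II = (M1·(M2·((M3·M4)·M5))): (M3·M4): 2×7 by 7×12 → 2×12, cost 2·7·12 = 168; ((M3·M4)·M5): 2×12 by 12×27 → 2×27, cost 2·12·27 = 648; cumulative 816; (M2·((M3·M4)·M5)): 45×2 by 2×27 → 45×27, cost 45·2·27 = 2430; cumulative 3246; (M1·(M2·((M3·M4)·M5))): 54×45 by 45×27 → 54×27, cost 54·45·27 = 65610; cumulative 68856. Total 68856.
Difference: |77013 − 68856| = 8157.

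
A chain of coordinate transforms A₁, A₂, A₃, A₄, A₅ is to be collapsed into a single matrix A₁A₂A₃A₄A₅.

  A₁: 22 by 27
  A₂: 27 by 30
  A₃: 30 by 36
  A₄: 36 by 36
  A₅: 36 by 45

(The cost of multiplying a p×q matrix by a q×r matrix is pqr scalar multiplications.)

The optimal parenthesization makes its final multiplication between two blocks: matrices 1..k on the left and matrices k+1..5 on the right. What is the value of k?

4

Adjacent pairs: A₁A₂ = 22·27·30 = 17820; A₂A₃ = 27·30·36 = 29160; A₃A₄ = 30·36·36 = 38880; A₄A₅ = 36·36·45 = 58320.
Length 3: A₁..A₃: k=1: 0+29160+22·27·36=50544; k=2: 17820+0+22·30·36=41580 → min 41580 | A₂..A₄: k=2: 0+38880+27·30·36=68040; k=3: 29160+0+27·36·36=64152 → min 64152 | A₃..A₅: k=3: 0+58320+30·36·45=106920; k=4: 38880+0+30·36·45=87480 → min 87480.
Length 4: A₁..A₄: k=1: 0+64152+22·27·36=85536; k=2: 17820+38880+22·30·36=80460; k=3: 41580+0+22·36·36=70092 → min 70092 | A₂..A₅: k=2: 0+87480+27·30·45=123930; k=3: 29160+58320+27·36·45=131220; k=4: 64152+0+27·36·45=107892 → min 107892.
Top-level splits: k=1: (A₁..A₁)·(A₂..A₅) → 0+107892+22·27·45 = 134622; k=2: (A₁..A₂)·(A₃..A₅) → 17820+87480+22·30·45 = 135000; k=3: (A₁..A₃)·(A₄..A₅) → 41580+58320+22·36·45 = 135540; k=4: (A₁..A₄)·(A₅..A₅) → 70092+0+22·36·45 = 105732.
Best split is after A₄, i.e. k = 4.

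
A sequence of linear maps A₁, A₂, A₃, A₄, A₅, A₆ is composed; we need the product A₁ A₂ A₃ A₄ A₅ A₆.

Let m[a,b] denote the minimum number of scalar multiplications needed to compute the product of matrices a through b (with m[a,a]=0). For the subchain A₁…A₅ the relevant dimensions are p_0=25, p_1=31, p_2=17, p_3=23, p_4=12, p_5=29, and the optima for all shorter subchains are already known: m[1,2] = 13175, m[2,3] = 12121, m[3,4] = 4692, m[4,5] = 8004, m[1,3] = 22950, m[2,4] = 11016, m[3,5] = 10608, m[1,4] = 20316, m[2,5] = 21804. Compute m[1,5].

29016

m[1,5] = min over k∈[1,4] of m[1,k]+m[k+1,5]+p_{0}·p_k·p_{5}.
k=1: 0 + 21804 + 25·31·29 = 44279; k=2: 13175 + 10608 + 25·17·29 = 36108; k=3: 22950 + 8004 + 25·23·29 = 47629; k=4: 20316 + 0 + 25·12·29 = 29016.
Minimum: 29016 at k=4.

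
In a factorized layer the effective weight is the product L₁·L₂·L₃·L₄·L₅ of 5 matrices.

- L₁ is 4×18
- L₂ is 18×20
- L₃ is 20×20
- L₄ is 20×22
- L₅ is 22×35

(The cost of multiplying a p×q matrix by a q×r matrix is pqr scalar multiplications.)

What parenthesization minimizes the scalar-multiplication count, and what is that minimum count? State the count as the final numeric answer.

Adjacent pairs: L₁L₂ = 4·18·20 = 1440; L₂L₃ = 18·20·20 = 7200; L₃L₄ = 20·20·22 = 8800; L₄L₅ = 20·22·35 = 15400.
Length 3: L₁..L₃: k=1: 0+7200+4·18·20=8640; k=2: 1440+0+4·20·20=3040 → min 3040 | L₂..L₄: k=2: 0+8800+18·20·22=16720; k=3: 7200+0+18·20·22=15120 → min 15120 | L₃..L₅: k=3: 0+15400+20·20·35=29400; k=4: 8800+0+20·22·35=24200 → min 24200.
Length 4: L₁..L₄: k=1: 0+15120+4·18·22=16704; k=2: 1440+8800+4·20·22=12000; k=3: 3040+0+4·20·22=4800 → min 4800 | L₂..L₅: k=2: 0+24200+18·20·35=36800; k=3: 7200+15400+18·20·35=35200; k=4: 15120+0+18·22·35=28980 → min 28980.
Length 5: L₁..L₅: k=1: 0+28980+4·18·35=31500; k=2: 1440+24200+4·20·35=28440; k=3: 3040+15400+4·20·35=21240; k=4: 4800+0+4·22·35=7880 → min 7880.
Optimal parenthesization: ((((L₁·L₂)·L₃)·L₄)·L₅) with cost 7880.

7880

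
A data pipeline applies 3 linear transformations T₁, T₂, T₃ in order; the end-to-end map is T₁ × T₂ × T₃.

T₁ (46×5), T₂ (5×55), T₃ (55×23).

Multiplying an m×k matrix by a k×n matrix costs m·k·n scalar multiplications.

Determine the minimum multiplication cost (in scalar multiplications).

Order (T₁ × (T₂ × T₃)): (T₂ × T₃): 5×55 by 55×23 → 5×23, cost 5·55·23 = 6325; (T₁ × (T₂ × T₃)): 46×5 by 5×23 → 46×23, cost 46·5·23 = 5290; cumulative 11615. Total 11615.
Order ((T₁ × T₂) × T₃): (T₁ × T₂): 46×5 by 5×55 → 46×55, cost 46·5·55 = 12650; ((T₁ × T₂) × T₃): 46×55 by 55×23 → 46×23, cost 46·55·23 = 58190; cumulative 70840. Total 70840.
Minimum: 11615.

11615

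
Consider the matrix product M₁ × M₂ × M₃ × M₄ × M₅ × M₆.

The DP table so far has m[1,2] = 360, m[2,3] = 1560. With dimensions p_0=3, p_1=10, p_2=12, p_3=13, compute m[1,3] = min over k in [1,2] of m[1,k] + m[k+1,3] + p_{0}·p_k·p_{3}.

828

m[1,3] = min over k∈[1,2] of m[1,k]+m[k+1,3]+p_{0}·p_k·p_{3}.
k=1: 0 + 1560 + 3·10·13 = 1950; k=2: 360 + 0 + 3·12·13 = 828.
Minimum: 828 at k=2.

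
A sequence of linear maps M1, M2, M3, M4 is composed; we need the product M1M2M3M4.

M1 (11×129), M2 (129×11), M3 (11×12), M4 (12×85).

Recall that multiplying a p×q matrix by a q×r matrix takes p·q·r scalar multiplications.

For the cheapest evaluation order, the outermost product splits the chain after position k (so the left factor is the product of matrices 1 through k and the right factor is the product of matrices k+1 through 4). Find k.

3

Adjacent pairs: M1M2 = 11·129·11 = 15609; M2M3 = 129·11·12 = 17028; M3M4 = 11·12·85 = 11220.
Length 3: M1..M3: k=1: 0+17028+11·129·12=34056; k=2: 15609+0+11·11·12=17061 → min 17061 | M2..M4: k=2: 0+11220+129·11·85=131835; k=3: 17028+0+129·12·85=148608 → min 131835.
Top-level splits: k=1: (M1..M1)·(M2..M4) → 0+131835+11·129·85 = 252450; k=2: (M1..M2)·(M3..M4) → 15609+11220+11·11·85 = 37114; k=3: (M1..M3)·(M4..M4) → 17061+0+11·12·85 = 28281.
Best split is after M3, i.e. k = 3.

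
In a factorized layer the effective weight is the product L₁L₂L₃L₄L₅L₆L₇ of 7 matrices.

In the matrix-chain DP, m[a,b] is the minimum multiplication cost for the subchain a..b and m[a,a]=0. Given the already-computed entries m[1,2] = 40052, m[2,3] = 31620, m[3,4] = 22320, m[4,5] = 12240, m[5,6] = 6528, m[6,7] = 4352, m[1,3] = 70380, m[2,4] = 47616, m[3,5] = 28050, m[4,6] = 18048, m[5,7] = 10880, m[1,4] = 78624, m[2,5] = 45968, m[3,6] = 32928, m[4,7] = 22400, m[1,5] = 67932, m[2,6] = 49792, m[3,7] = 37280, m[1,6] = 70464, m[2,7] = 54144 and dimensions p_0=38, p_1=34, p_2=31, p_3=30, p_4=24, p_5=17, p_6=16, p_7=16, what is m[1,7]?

m[1,7] = min over k∈[1,6] of m[1,k]+m[k+1,7]+p_{0}·p_k·p_{7}.
k=1: 0 + 54144 + 38·34·16 = 74816; k=2: 40052 + 37280 + 38·31·16 = 96180; k=3: 70380 + 22400 + 38·30·16 = 111020; k=4: 78624 + 10880 + 38·24·16 = 104096; k=5: 67932 + 4352 + 38·17·16 = 82620; k=6: 70464 + 0 + 38·16·16 = 80192.
Minimum: 74816 at k=1.

74816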